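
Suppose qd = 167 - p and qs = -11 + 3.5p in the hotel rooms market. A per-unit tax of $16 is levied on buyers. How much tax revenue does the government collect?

Pre-tax equilibrium: p* = 356/9, q* = 1147/9.
Tax on buyers shifts demand to qd = 167 − 1(p + 16) = 151 - p.
151 - p = -11 + 3.5p gives seller price ps = 36; buyers pay pb = 36 + 16 = 52.
New quantity: q = 167 − 1(52) = 115.
Revenue = 16 × 115 = 1840.

Tax revenue = 1840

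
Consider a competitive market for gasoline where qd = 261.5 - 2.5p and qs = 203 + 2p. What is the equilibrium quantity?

q* = 229

Set qd = qs: 261.5 - 2.5p = 203 + 2p.
58.5 = 4.5p, so p* = 13.
q* = 261.5 − 2.5(13) = 229.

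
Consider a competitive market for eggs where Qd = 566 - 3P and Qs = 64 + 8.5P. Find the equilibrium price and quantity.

Set Qd = Qs: 566 - 3P = 64 + 8.5P.
502 = 11.5P, so P* = 1004/23.
Q* = 566 − 3(1004/23) = 10006/23.

P* = 1004/23, Q* = 10006/23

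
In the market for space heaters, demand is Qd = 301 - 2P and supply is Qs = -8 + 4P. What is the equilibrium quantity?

Q* = 198

Set Qd = Qs: 301 - 2P = -8 + 4P.
309 = 6P, so P* = 51.5.
Q* = 301 − 2(51.5) = 198.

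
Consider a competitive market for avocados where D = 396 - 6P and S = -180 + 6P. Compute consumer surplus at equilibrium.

Equilibrium: 396 - 6P = -180 + 6P gives P* = 48, Q* = 108.
Demand choke price (D = 0): P = 66.
CS = ½(66 − 48)(108) = 972.

Consumer surplus = 972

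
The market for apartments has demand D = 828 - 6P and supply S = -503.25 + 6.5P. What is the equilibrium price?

P* = 106.5

Set D = S: 828 - 6P = -503.25 + 6.5P.
1331.25 = 12.5P, so P* = 106.5.
Q* = 828 − 6(106.5) = 189.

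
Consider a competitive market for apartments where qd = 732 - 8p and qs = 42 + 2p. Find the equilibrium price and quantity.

Set qd = qs: 732 - 8p = 42 + 2p.
690 = 10p, so p* = 69.
q* = 732 − 8(69) = 180.

p* = 69, q* = 180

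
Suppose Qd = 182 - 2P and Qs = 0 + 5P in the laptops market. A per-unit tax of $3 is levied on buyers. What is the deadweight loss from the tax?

Pre-tax equilibrium: P* = 26, Q* = 130.
Tax on buyers shifts demand to Qd = 182 − 2(P + 3) = 176 - 2P.
176 - 2P = 0 + 5P gives seller price Ps = 176/7; buyers pay Pb = 176/7 + 3 = 197/7.
New quantity: Q = 182 − 2(197/7) = 880/7.
DWL = ½ × 3 × (130 − 880/7) = 45/7.

Deadweight loss = 45/7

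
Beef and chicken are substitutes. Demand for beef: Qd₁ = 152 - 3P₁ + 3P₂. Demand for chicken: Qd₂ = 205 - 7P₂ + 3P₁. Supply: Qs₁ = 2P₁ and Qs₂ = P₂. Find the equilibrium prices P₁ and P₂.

P₁ = 1831/31, P₂ = 1481/31

Market 1: 152 - 3P₁ + 3P₂ = 2P₁ → 5P₁ - 3P₂ = 152.
Market 2: 8P₂ - 3P₁ = 205.
Eliminating P₂: 8×(1) + 3×(2) gives 31P₁ = 1831, so P₁ = 1831/31.
Back-substitute into (2): P₂ = (205 + 3×1831/31) / 8 = 1481/31.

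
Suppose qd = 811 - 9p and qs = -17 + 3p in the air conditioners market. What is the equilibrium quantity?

Set qd = qs: 811 - 9p = -17 + 3p.
828 = 12p, so p* = 69.
q* = 811 − 9(69) = 190.

q* = 190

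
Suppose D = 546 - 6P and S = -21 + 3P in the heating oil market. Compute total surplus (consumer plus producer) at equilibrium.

Equilibrium: 546 - 6P = -21 + 3P gives P* = 63, Q* = 168.
Demand choke price: P = 91; supply starts at P = 7.
CS = ½(91 − 63)(168) = 2352; PS = ½(63 − 7)(168) = 4704.

Total surplus = 7056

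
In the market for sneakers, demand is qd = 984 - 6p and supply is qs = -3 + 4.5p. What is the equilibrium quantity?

Set qd = qs: 984 - 6p = -3 + 4.5p.
987 = 10.5p, so p* = 94.
q* = 984 − 6(94) = 420.

q* = 420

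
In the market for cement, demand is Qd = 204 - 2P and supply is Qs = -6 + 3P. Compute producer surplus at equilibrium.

Equilibrium: 204 - 2P = -6 + 3P gives P* = 42, Q* = 120.
Supply starts at P = 2 (where Qs = 0).
PS = ½(42 − 2)(120) = 2400.

Producer surplus = 2400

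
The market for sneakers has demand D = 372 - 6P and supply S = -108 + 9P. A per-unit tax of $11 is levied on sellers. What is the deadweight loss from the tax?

Pre-tax equilibrium: P* = 32, Q* = 180.
Tax on sellers shifts supply to S = -108 + 9(P − 11) = -207 + 9P.
372 - 6P = -207 + 9P gives buyer price Pb = 38.6; sellers receive Ps = 38.6 − 11 = 27.6.
New quantity: Q = 372 − 6(38.6) = 140.4.
DWL = ½ × 11 × (180 − 140.4) = 217.8.

Deadweight loss = 217.8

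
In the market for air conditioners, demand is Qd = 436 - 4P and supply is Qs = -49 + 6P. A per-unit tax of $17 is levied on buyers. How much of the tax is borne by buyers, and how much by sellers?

Buyers bear $10.2, sellers bear $6.8

Pre-tax equilibrium: P* = 48.5, Q* = 242.
Tax on buyers shifts demand to Qd = 436 − 4(P + 17) = 368 - 4P.
368 - 4P = -49 + 6P gives seller price Ps = 41.7; buyers pay Pb = 41.7 + 17 = 58.7.
New quantity: Q = 436 − 4(58.7) = 201.2.
Buyer burden = 58.7 − 48.5 = 10.2; seller burden = 48.5 − 41.7 = 6.8.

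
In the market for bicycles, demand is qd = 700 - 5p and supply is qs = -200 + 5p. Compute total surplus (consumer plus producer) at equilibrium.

Total surplus = 12500

Equilibrium: 700 - 5p = -200 + 5p gives p* = 90, q* = 250.
Demand choke price: p = 140; supply starts at p = 40.
CS = ½(140 − 90)(250) = 6250; PS = ½(90 − 40)(250) = 6250.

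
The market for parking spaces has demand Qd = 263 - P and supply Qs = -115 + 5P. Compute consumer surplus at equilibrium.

Consumer surplus = 20000

Equilibrium: 263 - P = -115 + 5P gives P* = 63, Q* = 200.
Demand choke price (Qd = 0): P = 263.
CS = ½(263 − 63)(200) = 20000.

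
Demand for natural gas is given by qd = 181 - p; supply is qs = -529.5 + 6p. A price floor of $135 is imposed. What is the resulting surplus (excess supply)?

Equilibrium price would be p* = 101.5, so the floor at 135 binds.
At p = 135: qd = 46, qs = 280.5.
Surplus = 280.5 − 46 = 234.5.

Surplus = 234.5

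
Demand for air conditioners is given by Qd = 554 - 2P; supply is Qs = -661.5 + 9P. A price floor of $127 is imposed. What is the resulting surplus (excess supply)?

Surplus = 181.5

Equilibrium price would be P* = 110.5, so the floor at 127 binds.
At P = 127: Qd = 300, Qs = 481.5.
Surplus = 481.5 − 300 = 181.5.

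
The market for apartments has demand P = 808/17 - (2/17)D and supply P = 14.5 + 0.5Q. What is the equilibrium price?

P* = 866/21

Set the two price expressions equal: 808/17 - (2/17)Q = 14.5 + 0.5Q.
1123/34 = (21/34)Q, so Q* = 1123/21.
P* = 808/17 − (2/17)(1123/21) = 866/21.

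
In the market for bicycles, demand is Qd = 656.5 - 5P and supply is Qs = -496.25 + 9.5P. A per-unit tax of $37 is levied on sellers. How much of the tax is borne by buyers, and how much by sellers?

Buyers bear 703/29, sellers bear 370/29

Pre-tax equilibrium: P* = 79.5, Q* = 259.
Tax on sellers shifts supply to Qs = -496.25 + 9.5(P − 37) = -847.75 + 9.5P.
656.5 - 5P = -847.75 + 9.5P gives buyer price Pb = 6017/58; sellers receive Ps = 6017/58 − 37 = 3871/58.
New quantity: Q = 656.5 − 5(6017/58) = 3996/29.
Buyer burden = 6017/58 − 79.5 = 703/29; seller burden = 79.5 − 3871/58 = 370/29.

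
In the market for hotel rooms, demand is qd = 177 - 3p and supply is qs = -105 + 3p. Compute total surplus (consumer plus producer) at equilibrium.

Total surplus = 432

Equilibrium: 177 - 3p = -105 + 3p gives p* = 47, q* = 36.
Demand choke price: p = 59; supply starts at p = 35.
CS = ½(59 − 47)(36) = 216; PS = ½(47 − 35)(36) = 216.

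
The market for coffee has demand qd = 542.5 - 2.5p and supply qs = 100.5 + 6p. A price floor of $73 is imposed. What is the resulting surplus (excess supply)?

Surplus = 178.5

Equilibrium price would be p* = 52, so the floor at 73 binds.
At p = 73: qd = 360, qs = 538.5.
Surplus = 538.5 − 360 = 178.5.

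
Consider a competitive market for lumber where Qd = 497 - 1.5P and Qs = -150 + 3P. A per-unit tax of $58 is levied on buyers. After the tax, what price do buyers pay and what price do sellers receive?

Pre-tax equilibrium: P* = 1294/9, Q* = 844/3.
Tax on buyers shifts demand to Qd = 497 − 1.5(P + 58) = 410 - 1.5P.
410 - 1.5P = -150 + 3P gives seller price Ps = 1120/9; buyers pay Pb = 1120/9 + 58 = 1642/9.
New quantity: Q = 497 − 1.5(1642/9) = 670/3.

Buyers pay 1642/9, sellers receive 1120/9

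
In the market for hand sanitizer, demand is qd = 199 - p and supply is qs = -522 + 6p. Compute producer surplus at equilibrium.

Producer surplus = 768

Equilibrium: 199 - p = -522 + 6p gives p* = 103, q* = 96.
Supply starts at p = 87 (where qs = 0).
PS = ½(103 − 87)(96) = 768.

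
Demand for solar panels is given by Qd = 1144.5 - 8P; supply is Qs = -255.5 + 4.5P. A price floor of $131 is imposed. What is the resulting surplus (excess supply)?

Surplus = 237.5

Equilibrium price would be P* = 112, so the floor at 131 binds.
At P = 131: Qd = 96.5, Qs = 334.
Surplus = 334 − 96.5 = 237.5.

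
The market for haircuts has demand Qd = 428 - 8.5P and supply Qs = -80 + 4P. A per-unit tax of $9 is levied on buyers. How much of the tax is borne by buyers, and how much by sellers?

Buyers bear $2.88, sellers bear $6.12

Pre-tax equilibrium: P* = 40.64, Q* = 82.56.
Tax on buyers shifts demand to Qd = 428 − 8.5(P + 9) = 351.5 - 8.5P.
351.5 - 8.5P = -80 + 4P gives seller price Ps = 34.52; buyers pay Pb = 34.52 + 9 = 43.52.
New quantity: Q = 428 − 8.5(43.52) = 58.08.
Buyer burden = 43.52 − 40.64 = 2.88; seller burden = 40.64 − 34.52 = 6.12.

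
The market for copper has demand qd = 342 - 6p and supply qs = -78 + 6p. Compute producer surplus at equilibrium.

Producer surplus = 1452

Equilibrium: 342 - 6p = -78 + 6p gives p* = 35, q* = 132.
Supply starts at p = 13 (where qs = 0).
PS = ½(35 − 13)(132) = 1452.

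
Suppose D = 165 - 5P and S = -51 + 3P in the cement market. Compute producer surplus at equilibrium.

Equilibrium: 165 - 5P = -51 + 3P gives P* = 27, Q* = 30.
Supply starts at P = 17 (where S = 0).
PS = ½(27 − 17)(30) = 150.

Producer surplus = 150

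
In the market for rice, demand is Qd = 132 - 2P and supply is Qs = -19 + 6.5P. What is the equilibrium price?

P* = 302/17

Set Qd = Qs: 132 - 2P = -19 + 6.5P.
151 = 8.5P, so P* = 302/17.
Q* = 132 − 2(302/17) = 1640/17.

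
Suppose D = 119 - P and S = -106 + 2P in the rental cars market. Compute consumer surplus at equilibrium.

Equilibrium: 119 - P = -106 + 2P gives P* = 75, Q* = 44.
Demand choke price (D = 0): P = 119.
CS = ½(119 − 75)(44) = 968.

Consumer surplus = 968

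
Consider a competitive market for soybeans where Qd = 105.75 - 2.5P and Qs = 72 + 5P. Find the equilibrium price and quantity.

Set Qd = Qs: 105.75 - 2.5P = 72 + 5P.
33.75 = 7.5P, so P* = 4.5.
Q* = 105.75 − 2.5(4.5) = 94.5.

P* = 4.5, Q* = 94.5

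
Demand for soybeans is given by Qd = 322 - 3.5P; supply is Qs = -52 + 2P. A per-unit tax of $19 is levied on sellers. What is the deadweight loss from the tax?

Pre-tax equilibrium: P* = 68, Q* = 84.
Tax on sellers shifts supply to Qs = -52 + 2(P − 19) = -90 + 2P.
322 - 3.5P = -90 + 2P gives buyer price Pb = 824/11; sellers receive Ps = 824/11 − 19 = 615/11.
New quantity: Q = 322 − 3.5(824/11) = 658/11.
DWL = ½ × 19 × (84 − 658/11) = 2527/11.

Deadweight loss = 2527/11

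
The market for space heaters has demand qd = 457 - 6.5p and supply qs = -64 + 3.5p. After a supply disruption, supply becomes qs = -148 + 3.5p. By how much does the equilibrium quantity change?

Δq = -54.6

Original equilibrium: p* = 52.1, q* = 118.35.
New equilibrium: 457 - 6.5p = -148 + 3.5p, so 605 = 10p and p' = 60.5; q' = 457 − 6.5(60.5) = 63.75.
Change in quantity: 63.75 − 118.35 = -54.6.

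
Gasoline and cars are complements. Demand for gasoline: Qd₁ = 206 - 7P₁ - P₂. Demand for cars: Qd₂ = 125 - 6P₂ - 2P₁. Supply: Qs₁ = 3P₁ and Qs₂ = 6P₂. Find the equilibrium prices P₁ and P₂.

P₁ = 2347/118, P₂ = 419/59

Market 1: 206 - 7P₁ - P₂ = 3P₁ → 10P₁ + P₂ = 206.
Market 2: 12P₂ + 2P₁ = 125.
Eliminating P₂: 12×(1) − 1×(2) gives 118P₁ = 2347, so P₁ = 2347/118.
Back-substitute into (2): P₂ = (125 − 2×2347/118) / 12 = 419/59.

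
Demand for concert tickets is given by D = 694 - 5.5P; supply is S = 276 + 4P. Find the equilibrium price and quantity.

Set D = S: 694 - 5.5P = 276 + 4P.
418 = 9.5P, so P* = 44.
Q* = 694 − 5.5(44) = 452.

P* = 44, Q* = 452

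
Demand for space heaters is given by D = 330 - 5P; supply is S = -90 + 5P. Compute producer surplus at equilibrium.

Producer surplus = 1440

Equilibrium: 330 - 5P = -90 + 5P gives P* = 42, Q* = 120.
Supply starts at P = 18 (where S = 0).
PS = ½(42 − 18)(120) = 1440.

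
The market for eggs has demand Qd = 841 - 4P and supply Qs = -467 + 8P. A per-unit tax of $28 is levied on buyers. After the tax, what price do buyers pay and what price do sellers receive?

Buyers pay 383/3, sellers receive 299/3

Pre-tax equilibrium: P* = 109, Q* = 405.
Tax on buyers shifts demand to Qd = 841 − 4(P + 28) = 729 - 4P.
729 - 4P = -467 + 8P gives seller price Ps = 299/3; buyers pay Pb = 299/3 + 28 = 383/3.
New quantity: Q = 841 − 4(383/3) = 991/3.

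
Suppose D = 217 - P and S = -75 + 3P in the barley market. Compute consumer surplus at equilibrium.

Consumer surplus = 10368

Equilibrium: 217 - P = -75 + 3P gives P* = 73, Q* = 144.
Demand choke price (D = 0): P = 217.
CS = ½(217 − 73)(144) = 10368.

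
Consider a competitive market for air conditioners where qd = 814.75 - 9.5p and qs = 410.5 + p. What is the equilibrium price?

p* = 38.5

Set qd = qs: 814.75 - 9.5p = 410.5 + p.
404.25 = 10.5p, so p* = 38.5.
q* = 814.75 − 9.5(38.5) = 449.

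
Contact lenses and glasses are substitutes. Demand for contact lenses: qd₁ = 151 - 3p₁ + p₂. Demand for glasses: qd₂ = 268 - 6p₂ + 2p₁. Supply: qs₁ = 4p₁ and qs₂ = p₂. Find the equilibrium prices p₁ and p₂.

Market 1: 151 - 3p₁ + p₂ = 4p₁ → 7p₁ - p₂ = 151.
Market 2: 7p₂ - 2p₁ = 268.
Eliminating p₂: 7×(1) + 1×(2) gives 47p₁ = 1325, so p₁ = 1325/47.
Back-substitute into (2): p₂ = (268 + 2×1325/47) / 7 = 2178/47.

p₁ = 1325/47, p₂ = 2178/47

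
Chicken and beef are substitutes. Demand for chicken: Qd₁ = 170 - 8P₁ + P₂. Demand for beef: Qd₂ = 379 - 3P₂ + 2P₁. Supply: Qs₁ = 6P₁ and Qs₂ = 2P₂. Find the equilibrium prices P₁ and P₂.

P₁ = 1229/68, P₂ = 2823/34

Market 1: 170 - 8P₁ + P₂ = 6P₁ → 14P₁ - P₂ = 170.
Market 2: 5P₂ - 2P₁ = 379.
Eliminating P₂: 5×(1) + 1×(2) gives 68P₁ = 1229, so P₁ = 1229/68.
Back-substitute into (2): P₂ = (379 + 2×1229/68) / 5 = 2823/34.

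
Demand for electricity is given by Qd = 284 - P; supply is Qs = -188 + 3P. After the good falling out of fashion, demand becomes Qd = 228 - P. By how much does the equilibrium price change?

Original equilibrium: P* = 118, Q* = 166.
New equilibrium: 228 - P = -188 + 3P, so 416 = 4P and P' = 104; Q' = 228 − 1(104) = 124.
Change in price: 104 − 118 = -14.

ΔP = -14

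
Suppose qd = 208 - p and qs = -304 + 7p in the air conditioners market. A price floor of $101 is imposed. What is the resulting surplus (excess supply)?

Equilibrium price would be p* = 64, so the floor at 101 binds.
At p = 101: qd = 107, qs = 403.
Surplus = 403 − 107 = 296.

Surplus = 296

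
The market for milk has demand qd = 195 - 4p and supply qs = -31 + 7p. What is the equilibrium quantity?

Set qd = qs: 195 - 4p = -31 + 7p.
226 = 11p, so p* = 226/11.
q* = 195 − 4(226/11) = 1241/11.

q* = 1241/11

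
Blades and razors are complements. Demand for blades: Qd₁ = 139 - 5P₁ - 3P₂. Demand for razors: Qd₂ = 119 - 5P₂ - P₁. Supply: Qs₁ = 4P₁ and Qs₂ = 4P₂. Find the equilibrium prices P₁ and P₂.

P₁ = 149/13, P₂ = 466/39

Market 1: 139 - 5P₁ - 3P₂ = 4P₁ → 9P₁ + 3P₂ = 139.
Market 2: 9P₂ + P₁ = 119.
Eliminating P₂: 9×(1) − 3×(2) gives 78P₁ = 894, so P₁ = 149/13.
Back-substitute into (2): P₂ = (119 − 1×149/13) / 9 = 466/39.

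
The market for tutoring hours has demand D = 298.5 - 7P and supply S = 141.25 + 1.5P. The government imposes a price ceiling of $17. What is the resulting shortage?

Shortage = 12.75

Equilibrium price would be P* = 18.5, so the ceiling at 17 binds.
At P = 17: D = 298.5 − 7(17) = 179.5, S = 141.25 + 1.5(17) = 166.75.
Shortage = 179.5 − 166.75 = 12.75.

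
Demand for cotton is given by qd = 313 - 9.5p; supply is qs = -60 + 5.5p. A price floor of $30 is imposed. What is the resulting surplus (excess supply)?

Surplus = 77

Equilibrium price would be p* = 373/15, so the floor at 30 binds.
At p = 30: qd = 28, qs = 105.
Surplus = 105 − 28 = 77.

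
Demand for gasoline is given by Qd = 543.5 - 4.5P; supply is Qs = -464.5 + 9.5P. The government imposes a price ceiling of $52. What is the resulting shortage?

Equilibrium price would be P* = 72, so the ceiling at 52 binds.
At P = 52: Qd = 543.5 − 4.5(52) = 309.5, Qs = -464.5 + 9.5(52) = 29.5.
Shortage = 309.5 − 29.5 = 280.

Shortage = 280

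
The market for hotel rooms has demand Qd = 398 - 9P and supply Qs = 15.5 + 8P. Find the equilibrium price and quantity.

Set Qd = Qs: 398 - 9P = 15.5 + 8P.
382.5 = 17P, so P* = 22.5.
Q* = 398 − 9(22.5) = 195.5.

P* = 22.5, Q* = 195.5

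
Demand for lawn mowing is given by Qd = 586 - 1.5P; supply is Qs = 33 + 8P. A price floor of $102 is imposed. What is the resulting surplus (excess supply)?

Equilibrium price would be P* = 1106/19, so the floor at 102 binds.
At P = 102: Qd = 433, Qs = 849.
Surplus = 849 − 433 = 416.

Surplus = 416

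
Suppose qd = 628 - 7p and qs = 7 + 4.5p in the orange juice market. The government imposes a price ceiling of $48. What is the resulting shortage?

Shortage = 69

Equilibrium price would be p* = 54, so the ceiling at 48 binds.
At p = 48: qd = 628 − 7(48) = 292, qs = 7 + 4.5(48) = 223.
Shortage = 292 − 223 = 69.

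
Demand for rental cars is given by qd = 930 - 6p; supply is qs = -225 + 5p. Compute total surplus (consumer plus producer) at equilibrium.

Total surplus = 16500

Equilibrium: 930 - 6p = -225 + 5p gives p* = 105, q* = 300.
Demand choke price: p = 155; supply starts at p = 45.
CS = ½(155 − 105)(300) = 7500; PS = ½(105 − 45)(300) = 9000.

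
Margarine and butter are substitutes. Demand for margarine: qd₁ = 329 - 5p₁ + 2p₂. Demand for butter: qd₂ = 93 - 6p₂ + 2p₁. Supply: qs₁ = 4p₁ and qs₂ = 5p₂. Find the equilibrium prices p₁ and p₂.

p₁ = 761/19, p₂ = 299/19

Market 1: 329 - 5p₁ + 2p₂ = 4p₁ → 9p₁ - 2p₂ = 329.
Market 2: 11p₂ - 2p₁ = 93.
Eliminating p₂: 11×(1) + 2×(2) gives 95p₁ = 3805, so p₁ = 761/19.
Back-substitute into (2): p₂ = (93 + 2×761/19) / 11 = 299/19.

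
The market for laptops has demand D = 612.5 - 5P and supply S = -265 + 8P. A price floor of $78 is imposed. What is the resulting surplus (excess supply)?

Equilibrium price would be P* = 67.5, so the floor at 78 binds.
At P = 78: D = 222.5, S = 359.
Surplus = 359 − 222.5 = 136.5.

Surplus = 136.5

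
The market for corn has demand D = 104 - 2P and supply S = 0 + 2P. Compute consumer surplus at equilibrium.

Consumer surplus = 676

Equilibrium: 104 - 2P = 0 + 2P gives P* = 26, Q* = 52.
Demand choke price (D = 0): P = 52.
CS = ½(52 − 26)(52) = 676.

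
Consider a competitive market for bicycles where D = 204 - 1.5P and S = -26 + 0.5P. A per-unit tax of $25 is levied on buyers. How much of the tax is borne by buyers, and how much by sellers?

Pre-tax equilibrium: P* = 115, Q* = 31.5.
Tax on buyers shifts demand to D = 204 − 1.5(P + 25) = 166.5 - 1.5P.
166.5 - 1.5P = -26 + 0.5P gives seller price Ps = 96.25; buyers pay Pb = 96.25 + 25 = 121.25.
New quantity: Q = 204 − 1.5(121.25) = 22.125.
Buyer burden = 121.25 − 115 = 6.25; seller burden = 115 − 96.25 = 18.75.

Buyers bear $6.25, sellers bear $18.75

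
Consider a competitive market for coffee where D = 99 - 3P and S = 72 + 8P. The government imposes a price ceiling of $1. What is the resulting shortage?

Equilibrium price would be P* = 27/11, so the ceiling at 1 binds.
At P = 1: D = 99 − 3(1) = 96, S = 72 + 8(1) = 80.
Shortage = 96 − 80 = 16.

Shortage = 16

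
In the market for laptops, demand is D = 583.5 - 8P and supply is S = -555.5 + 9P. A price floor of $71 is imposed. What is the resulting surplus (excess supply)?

Equilibrium price would be P* = 67, so the floor at 71 binds.
At P = 71: D = 15.5, S = 83.5.
Surplus = 83.5 − 15.5 = 68.

Surplus = 68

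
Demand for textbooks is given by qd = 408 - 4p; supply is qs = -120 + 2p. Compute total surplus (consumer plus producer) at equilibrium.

Total surplus = 1176

Equilibrium: 408 - 4p = -120 + 2p gives p* = 88, q* = 56.
Demand choke price: p = 102; supply starts at p = 60.
CS = ½(102 − 88)(56) = 392; PS = ½(88 − 60)(56) = 784.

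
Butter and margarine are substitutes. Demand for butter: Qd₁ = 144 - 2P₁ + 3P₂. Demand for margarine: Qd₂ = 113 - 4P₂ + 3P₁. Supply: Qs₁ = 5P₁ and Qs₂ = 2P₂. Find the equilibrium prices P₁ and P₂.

P₁ = 401/11, P₂ = 1223/33

Market 1: 144 - 2P₁ + 3P₂ = 5P₁ → 7P₁ - 3P₂ = 144.
Market 2: 6P₂ - 3P₁ = 113.
Eliminating P₂: 6×(1) + 3×(2) gives 33P₁ = 1203, so P₁ = 401/11.
Back-substitute into (2): P₂ = (113 + 3×401/11) / 6 = 1223/33.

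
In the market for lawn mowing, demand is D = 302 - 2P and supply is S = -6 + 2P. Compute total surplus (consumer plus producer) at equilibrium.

Equilibrium: 302 - 2P = -6 + 2P gives P* = 77, Q* = 148.
Demand choke price: P = 151; supply starts at P = 3.
CS = ½(151 − 77)(148) = 5476; PS = ½(77 − 3)(148) = 5476.

Total surplus = 10952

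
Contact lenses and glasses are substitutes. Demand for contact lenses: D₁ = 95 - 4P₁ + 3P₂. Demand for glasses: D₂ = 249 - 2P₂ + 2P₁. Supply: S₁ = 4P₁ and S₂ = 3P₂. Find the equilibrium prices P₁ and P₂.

P₁ = 611/17, P₂ = 1091/17

Market 1: 95 - 4P₁ + 3P₂ = 4P₁ → 8P₁ - 3P₂ = 95.
Market 2: 5P₂ - 2P₁ = 249.
Eliminating P₂: 5×(1) + 3×(2) gives 34P₁ = 1222, so P₁ = 611/17.
Back-substitute into (2): P₂ = (249 + 2×611/17) / 5 = 1091/17.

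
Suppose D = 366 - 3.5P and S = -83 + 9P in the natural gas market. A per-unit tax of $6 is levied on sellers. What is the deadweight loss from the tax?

Deadweight loss = 45.36

Pre-tax equilibrium: P* = 35.92, Q* = 240.28.
Tax on sellers shifts supply to S = -83 + 9(P − 6) = -137 + 9P.
366 - 3.5P = -137 + 9P gives buyer price Pb = 40.24; sellers receive Ps = 40.24 − 6 = 34.24.
New quantity: Q = 366 − 3.5(40.24) = 225.16.
DWL = ½ × 6 × (240.28 − 225.16) = 45.36.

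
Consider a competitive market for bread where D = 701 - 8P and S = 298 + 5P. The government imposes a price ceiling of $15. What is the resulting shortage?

Equilibrium price would be P* = 31, so the ceiling at 15 binds.
At P = 15: D = 701 − 8(15) = 581, S = 298 + 5(15) = 373.
Shortage = 581 − 373 = 208.

Shortage = 208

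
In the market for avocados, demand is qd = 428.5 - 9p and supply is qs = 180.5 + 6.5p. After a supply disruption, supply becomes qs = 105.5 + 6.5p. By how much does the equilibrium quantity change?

Δq = -1350/31

Original equilibrium: p* = 16, q* = 284.5.
New equilibrium: 428.5 - 9p = 105.5 + 6.5p, so 323 = 15.5p and p' = 646/31; q' = 428.5 − 9(646/31) = 14939/62.
Change in quantity: 14939/62 − 284.5 = -1350/31.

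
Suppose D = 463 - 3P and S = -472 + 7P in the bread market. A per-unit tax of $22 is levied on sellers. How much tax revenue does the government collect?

Tax revenue = 2998.6

Pre-tax equilibrium: P* = 93.5, Q* = 182.5.
Tax on sellers shifts supply to S = -472 + 7(P − 22) = -626 + 7P.
463 - 3P = -626 + 7P gives buyer price Pb = 108.9; sellers receive Ps = 108.9 − 22 = 86.9.
New quantity: Q = 463 − 3(108.9) = 136.3.
Revenue = 22 × 136.3 = 2998.6.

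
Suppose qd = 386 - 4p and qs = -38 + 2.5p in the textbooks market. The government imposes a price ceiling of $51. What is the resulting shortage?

Equilibrium price would be p* = 848/13, so the ceiling at 51 binds.
At p = 51: qd = 386 − 4(51) = 182, qs = -38 + 2.5(51) = 89.5.
Shortage = 182 − 89.5 = 92.5.

Shortage = 92.5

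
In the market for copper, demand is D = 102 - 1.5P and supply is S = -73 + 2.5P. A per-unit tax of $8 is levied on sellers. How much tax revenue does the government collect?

Tax revenue = 231

Pre-tax equilibrium: P* = 43.75, Q* = 36.375.
Tax on sellers shifts supply to S = -73 + 2.5(P − 8) = -93 + 2.5P.
102 - 1.5P = -93 + 2.5P gives buyer price Pb = 48.75; sellers receive Ps = 48.75 − 8 = 40.75.
New quantity: Q = 102 − 1.5(48.75) = 28.875.
Revenue = 8 × 28.875 = 231.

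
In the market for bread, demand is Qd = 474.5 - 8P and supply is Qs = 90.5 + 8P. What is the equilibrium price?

Set Qd = Qs: 474.5 - 8P = 90.5 + 8P.
384 = 16P, so P* = 24.
Q* = 474.5 − 8(24) = 282.5.

P* = 24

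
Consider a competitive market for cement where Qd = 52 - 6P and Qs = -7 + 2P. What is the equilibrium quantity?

Q* = 7.75

Set Qd = Qs: 52 - 6P = -7 + 2P.
59 = 8P, so P* = 7.375.
Q* = 52 − 6(7.375) = 7.75.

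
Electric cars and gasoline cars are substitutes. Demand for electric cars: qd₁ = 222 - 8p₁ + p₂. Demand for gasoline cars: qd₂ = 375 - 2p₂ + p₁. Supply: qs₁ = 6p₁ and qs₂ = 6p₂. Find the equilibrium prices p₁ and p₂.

Market 1: 222 - 8p₁ + p₂ = 6p₁ → 14p₁ - p₂ = 222.
Market 2: 8p₂ - p₁ = 375.
Eliminating p₂: 8×(1) + 1×(2) gives 111p₁ = 2151, so p₁ = 717/37.
Back-substitute into (2): p₂ = (375 + 1×717/37) / 8 = 1824/37.

p₁ = 717/37, p₂ = 1824/37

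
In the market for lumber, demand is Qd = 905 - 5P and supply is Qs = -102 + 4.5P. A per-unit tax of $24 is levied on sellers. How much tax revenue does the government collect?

Pre-tax equilibrium: P* = 106, Q* = 375.
Tax on sellers shifts supply to Qs = -102 + 4.5(P − 24) = -210 + 4.5P.
905 - 5P = -210 + 4.5P gives buyer price Pb = 2230/19; sellers receive Ps = 2230/19 − 24 = 1774/19.
New quantity: Q = 905 − 5(2230/19) = 6045/19.
Revenue = 24 × 6045/19 = 145080/19.

Tax revenue = 145080/19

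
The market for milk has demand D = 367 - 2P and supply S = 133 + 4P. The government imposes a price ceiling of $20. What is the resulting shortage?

Shortage = 114

Equilibrium price would be P* = 39, so the ceiling at 20 binds.
At P = 20: D = 367 − 2(20) = 327, S = 133 + 4(20) = 213.
Shortage = 327 − 213 = 114.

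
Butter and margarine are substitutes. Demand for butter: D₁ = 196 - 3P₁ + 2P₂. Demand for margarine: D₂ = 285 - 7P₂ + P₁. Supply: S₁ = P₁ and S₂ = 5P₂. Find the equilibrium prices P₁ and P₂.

P₁ = 1461/23, P₂ = 668/23

Market 1: 196 - 3P₁ + 2P₂ = P₁ → 4P₁ - 2P₂ = 196.
Market 2: 12P₂ - P₁ = 285.
Eliminating P₂: 12×(1) + 2×(2) gives 46P₁ = 2922, so P₁ = 1461/23.
Back-substitute into (2): P₂ = (285 + 1×1461/23) / 12 = 668/23.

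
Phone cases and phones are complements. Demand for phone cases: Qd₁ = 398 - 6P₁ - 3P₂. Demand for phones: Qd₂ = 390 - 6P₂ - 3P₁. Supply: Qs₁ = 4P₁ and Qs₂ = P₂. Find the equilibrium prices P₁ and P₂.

P₁ = 1616/61, P₂ = 2706/61

Market 1: 398 - 6P₁ - 3P₂ = 4P₁ → 10P₁ + 3P₂ = 398.
Market 2: 7P₂ + 3P₁ = 390.
Eliminating P₂: 7×(1) − 3×(2) gives 61P₁ = 1616, so P₁ = 1616/61.
Back-substitute into (2): P₂ = (390 − 3×1616/61) / 7 = 2706/61.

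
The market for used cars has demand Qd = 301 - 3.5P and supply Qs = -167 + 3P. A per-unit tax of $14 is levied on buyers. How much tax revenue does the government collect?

Pre-tax equilibrium: P* = 72, Q* = 49.
Tax on buyers shifts demand to Qd = 301 − 3.5(P + 14) = 252 - 3.5P.
252 - 3.5P = -167 + 3P gives seller price Ps = 838/13; buyers pay Pb = 838/13 + 14 = 1020/13.
New quantity: Q = 301 − 3.5(1020/13) = 343/13.
Revenue = 14 × 343/13 = 4802/13.

Tax revenue = 4802/13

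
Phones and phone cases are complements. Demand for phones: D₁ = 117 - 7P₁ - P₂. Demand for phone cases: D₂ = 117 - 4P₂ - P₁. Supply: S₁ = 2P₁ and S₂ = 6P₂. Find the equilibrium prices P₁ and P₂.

P₁ = 1053/89, P₂ = 936/89

Market 1: 117 - 7P₁ - P₂ = 2P₁ → 9P₁ + P₂ = 117.
Market 2: 10P₂ + P₁ = 117.
Eliminating P₂: 10×(1) − 1×(2) gives 89P₁ = 1053, so P₁ = 1053/89.
Back-substitute into (2): P₂ = (117 − 1×1053/89) / 10 = 936/89.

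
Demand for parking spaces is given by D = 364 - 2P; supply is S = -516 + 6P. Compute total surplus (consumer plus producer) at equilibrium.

Total surplus = 6912

Equilibrium: 364 - 2P = -516 + 6P gives P* = 110, Q* = 144.
Demand choke price: P = 182; supply starts at P = 86.
CS = ½(182 − 110)(144) = 5184; PS = ½(110 − 86)(144) = 1728.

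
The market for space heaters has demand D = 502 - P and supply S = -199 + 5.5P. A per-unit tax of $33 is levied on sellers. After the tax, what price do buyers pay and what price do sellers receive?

Buyers pay 1765/13, sellers receive 1336/13

Pre-tax equilibrium: P* = 1402/13, Q* = 5124/13.
Tax on sellers shifts supply to S = -199 + 5.5(P − 33) = -380.5 + 5.5P.
502 - P = -380.5 + 5.5P gives buyer price Pb = 1765/13; sellers receive Ps = 1765/13 − 33 = 1336/13.
New quantity: Q = 502 − 1(1765/13) = 4761/13.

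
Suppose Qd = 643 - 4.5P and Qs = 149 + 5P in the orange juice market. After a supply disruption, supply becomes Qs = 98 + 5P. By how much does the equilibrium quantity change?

ΔQ = -459/19

Original equilibrium: P* = 52, Q* = 409.
New equilibrium: 643 - 4.5P = 98 + 5P, so 545 = 9.5P and P' = 1090/19; Q' = 643 − 4.5(1090/19) = 7312/19.
Change in quantity: 7312/19 − 409 = -459/19.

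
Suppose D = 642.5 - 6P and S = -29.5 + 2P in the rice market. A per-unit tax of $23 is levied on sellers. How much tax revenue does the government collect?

Tax revenue = 2392

Pre-tax equilibrium: P* = 84, Q* = 138.5.
Tax on sellers shifts supply to S = -29.5 + 2(P − 23) = -75.5 + 2P.
642.5 - 6P = -75.5 + 2P gives buyer price Pb = 89.75; sellers receive Ps = 89.75 − 23 = 66.75.
New quantity: Q = 642.5 − 6(89.75) = 104.
Revenue = 23 × 104 = 2392.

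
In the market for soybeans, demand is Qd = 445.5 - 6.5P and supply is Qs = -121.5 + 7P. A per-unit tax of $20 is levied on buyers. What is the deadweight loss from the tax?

Deadweight loss = 18200/27

Pre-tax equilibrium: P* = 42, Q* = 172.5.
Tax on buyers shifts demand to Qd = 445.5 − 6.5(P + 20) = 315.5 - 6.5P.
315.5 - 6.5P = -121.5 + 7P gives seller price Ps = 874/27; buyers pay Pb = 874/27 + 20 = 1414/27.
New quantity: Q = 445.5 − 6.5(1414/27) = 5675/54.
DWL = ½ × 20 × (172.5 − 5675/54) = 18200/27.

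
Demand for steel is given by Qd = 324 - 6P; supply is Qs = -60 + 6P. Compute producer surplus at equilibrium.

Equilibrium: 324 - 6P = -60 + 6P gives P* = 32, Q* = 132.
Supply starts at P = 10 (where Qs = 0).
PS = ½(32 − 10)(132) = 1452.

Producer surplus = 1452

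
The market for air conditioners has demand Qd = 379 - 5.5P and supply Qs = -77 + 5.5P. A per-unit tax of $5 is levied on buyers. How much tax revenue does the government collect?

Tax revenue = 686.25

Pre-tax equilibrium: P* = 456/11, Q* = 151.
Tax on buyers shifts demand to Qd = 379 − 5.5(P + 5) = 351.5 - 5.5P.
351.5 - 5.5P = -77 + 5.5P gives seller price Ps = 857/22; buyers pay Pb = 857/22 + 5 = 967/22.
New quantity: Q = 379 − 5.5(967/22) = 137.25.
Revenue = 5 × 137.25 = 686.25.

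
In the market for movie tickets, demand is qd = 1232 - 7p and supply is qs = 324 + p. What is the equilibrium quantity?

Set qd = qs: 1232 - 7p = 324 + p.
908 = 8p, so p* = 113.5.
q* = 1232 − 7(113.5) = 437.5.

q* = 437.5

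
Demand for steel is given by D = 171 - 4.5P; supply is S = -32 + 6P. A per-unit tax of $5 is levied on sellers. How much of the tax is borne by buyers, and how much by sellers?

Buyers bear 20/7, sellers bear 15/7

Pre-tax equilibrium: P* = 58/3, Q* = 84.
Tax on sellers shifts supply to S = -32 + 6(P − 5) = -62 + 6P.
171 - 4.5P = -62 + 6P gives buyer price Pb = 466/21; sellers receive Ps = 466/21 − 5 = 361/21.
New quantity: Q = 171 − 4.5(466/21) = 498/7.
Buyer burden = 466/21 − 58/3 = 20/7; seller burden = 58/3 − 361/21 = 15/7.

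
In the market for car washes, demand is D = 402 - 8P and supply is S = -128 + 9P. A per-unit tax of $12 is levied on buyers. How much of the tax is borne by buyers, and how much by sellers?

Buyers bear 108/17, sellers bear 96/17

Pre-tax equilibrium: P* = 530/17, Q* = 2594/17.
Tax on buyers shifts demand to D = 402 − 8(P + 12) = 306 - 8P.
306 - 8P = -128 + 9P gives seller price Ps = 434/17; buyers pay Pb = 434/17 + 12 = 638/17.
New quantity: Q = 402 − 8(638/17) = 1730/17.
Buyer burden = 638/17 − 530/17 = 108/17; seller burden = 530/17 − 434/17 = 96/17.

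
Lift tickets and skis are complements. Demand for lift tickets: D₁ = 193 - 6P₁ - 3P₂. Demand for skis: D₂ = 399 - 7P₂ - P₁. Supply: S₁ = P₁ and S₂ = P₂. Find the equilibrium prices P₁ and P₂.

P₁ = 347/53, P₂ = 2600/53

Market 1: 193 - 6P₁ - 3P₂ = P₁ → 7P₁ + 3P₂ = 193.
Market 2: 8P₂ + P₁ = 399.
Eliminating P₂: 8×(1) − 3×(2) gives 53P₁ = 347, so P₁ = 347/53.
Back-substitute into (2): P₂ = (399 − 1×347/53) / 8 = 2600/53.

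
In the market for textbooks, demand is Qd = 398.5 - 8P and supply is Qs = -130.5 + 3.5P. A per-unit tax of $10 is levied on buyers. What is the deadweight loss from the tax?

Deadweight loss = 2800/23

Pre-tax equilibrium: P* = 46, Q* = 30.5.
Tax on buyers shifts demand to Qd = 398.5 − 8(P + 10) = 318.5 - 8P.
318.5 - 8P = -130.5 + 3.5P gives seller price Ps = 898/23; buyers pay Pb = 898/23 + 10 = 1128/23.
New quantity: Q = 398.5 − 8(1128/23) = 283/46.
DWL = ½ × 10 × (30.5 − 283/46) = 2800/23.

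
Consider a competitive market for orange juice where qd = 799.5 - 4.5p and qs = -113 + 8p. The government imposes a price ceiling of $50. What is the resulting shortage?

Equilibrium price would be p* = 73, so the ceiling at 50 binds.
At p = 50: qd = 799.5 − 4.5(50) = 574.5, qs = -113 + 8(50) = 287.
Shortage = 574.5 − 287 = 287.5.

Shortage = 287.5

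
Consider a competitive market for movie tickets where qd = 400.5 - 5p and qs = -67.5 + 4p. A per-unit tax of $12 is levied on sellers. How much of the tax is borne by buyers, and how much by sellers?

Pre-tax equilibrium: p* = 52, q* = 140.5.
Tax on sellers shifts supply to qs = -67.5 + 4(p − 12) = -115.5 + 4p.
400.5 - 5p = -115.5 + 4p gives buyer price pb = 172/3; sellers receive ps = 172/3 − 12 = 136/3.
New quantity: q = 400.5 − 5(172/3) = 683/6.
Buyer burden = 172/3 − 52 = 16/3; seller burden = 52 − 136/3 = 20/3.

Buyers bear 16/3, sellers bear 20/3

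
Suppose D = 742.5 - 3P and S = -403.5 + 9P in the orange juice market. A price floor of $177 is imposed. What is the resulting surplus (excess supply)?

Equilibrium price would be P* = 95.5, so the floor at 177 binds.
At P = 177: D = 211.5, S = 1189.5.
Surplus = 1189.5 − 211.5 = 978.

Surplus = 978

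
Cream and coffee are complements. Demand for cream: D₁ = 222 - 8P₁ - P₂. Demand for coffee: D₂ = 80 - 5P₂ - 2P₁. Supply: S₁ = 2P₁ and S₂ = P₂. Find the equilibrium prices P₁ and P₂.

P₁ = 626/29, P₂ = 178/29

Market 1: 222 - 8P₁ - P₂ = 2P₁ → 10P₁ + P₂ = 222.
Market 2: 6P₂ + 2P₁ = 80.
Eliminating P₂: 6×(1) − 1×(2) gives 58P₁ = 1252, so P₁ = 626/29.
Back-substitute into (2): P₂ = (80 − 2×626/29) / 6 = 178/29.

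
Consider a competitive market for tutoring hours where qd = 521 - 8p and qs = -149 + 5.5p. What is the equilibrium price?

Set qd = qs: 521 - 8p = -149 + 5.5p.
670 = 13.5p, so p* = 1340/27.
q* = 521 − 8(1340/27) = 3347/27.

p* = 1340/27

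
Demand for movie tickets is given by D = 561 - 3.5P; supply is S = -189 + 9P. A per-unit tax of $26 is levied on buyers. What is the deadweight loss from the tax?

Deadweight loss = 851.76

Pre-tax equilibrium: P* = 60, Q* = 351.
Tax on buyers shifts demand to D = 561 − 3.5(P + 26) = 470 - 3.5P.
470 - 3.5P = -189 + 9P gives seller price Ps = 52.72; buyers pay Pb = 52.72 + 26 = 78.72.
New quantity: Q = 561 − 3.5(78.72) = 285.48.
DWL = ½ × 26 × (351 − 285.48) = 851.76.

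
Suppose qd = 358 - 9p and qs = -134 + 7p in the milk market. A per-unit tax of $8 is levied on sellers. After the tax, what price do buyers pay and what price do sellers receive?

Pre-tax equilibrium: p* = 30.75, q* = 81.25.
Tax on sellers shifts supply to qs = -134 + 7(p − 8) = -190 + 7p.
358 - 9p = -190 + 7p gives buyer price pb = 34.25; sellers receive ps = 34.25 − 8 = 26.25.
New quantity: q = 358 − 9(34.25) = 49.75.

Buyers pay $34.25, sellers receive $26.25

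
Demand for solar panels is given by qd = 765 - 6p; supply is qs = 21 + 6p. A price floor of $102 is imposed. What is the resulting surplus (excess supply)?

Equilibrium price would be p* = 62, so the floor at 102 binds.
At p = 102: qd = 153, qs = 633.
Surplus = 633 − 153 = 480.

Surplus = 480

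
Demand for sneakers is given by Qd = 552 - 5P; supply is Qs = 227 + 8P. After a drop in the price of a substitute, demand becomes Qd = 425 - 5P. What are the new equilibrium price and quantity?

Original equilibrium: P* = 25, Q* = 427.
New equilibrium: 425 - 5P = 227 + 8P, so 198 = 13P and P' = 198/13; Q' = 425 − 5(198/13) = 4535/13.

P' = 198/13, Q' = 4535/13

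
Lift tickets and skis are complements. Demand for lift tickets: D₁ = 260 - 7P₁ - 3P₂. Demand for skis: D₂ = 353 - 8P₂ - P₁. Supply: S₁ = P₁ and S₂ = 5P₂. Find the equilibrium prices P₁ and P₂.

P₁ = 2321/101, P₂ = 2564/101

Market 1: 260 - 7P₁ - 3P₂ = P₁ → 8P₁ + 3P₂ = 260.
Market 2: 13P₂ + P₁ = 353.
Eliminating P₂: 13×(1) − 3×(2) gives 101P₁ = 2321, so P₁ = 2321/101.
Back-substitute into (2): P₂ = (353 − 1×2321/101) / 13 = 2564/101.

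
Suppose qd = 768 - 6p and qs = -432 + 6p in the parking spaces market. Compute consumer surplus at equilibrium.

Consumer surplus = 2352

Equilibrium: 768 - 6p = -432 + 6p gives p* = 100, q* = 168.
Demand choke price (qd = 0): p = 128.
CS = ½(128 − 100)(168) = 2352.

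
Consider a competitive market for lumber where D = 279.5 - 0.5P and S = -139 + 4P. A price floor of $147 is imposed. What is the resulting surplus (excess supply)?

Surplus = 243

Equilibrium price would be P* = 93, so the floor at 147 binds.
At P = 147: D = 206, S = 449.
Surplus = 449 − 206 = 243.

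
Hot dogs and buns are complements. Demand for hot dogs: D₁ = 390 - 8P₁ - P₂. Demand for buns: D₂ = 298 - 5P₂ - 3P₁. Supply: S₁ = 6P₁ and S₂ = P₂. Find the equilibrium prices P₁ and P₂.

Market 1: 390 - 8P₁ - P₂ = 6P₁ → 14P₁ + P₂ = 390.
Market 2: 6P₂ + 3P₁ = 298.
Eliminating P₂: 6×(1) − 1×(2) gives 81P₁ = 2042, so P₁ = 2042/81.
Back-substitute into (2): P₂ = (298 − 3×2042/81) / 6 = 3002/81.

P₁ = 2042/81, P₂ = 3002/81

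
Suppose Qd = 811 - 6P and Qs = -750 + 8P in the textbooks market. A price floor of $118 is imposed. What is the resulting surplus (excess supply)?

Equilibrium price would be P* = 111.5, so the floor at 118 binds.
At P = 118: Qd = 103, Qs = 194.
Surplus = 194 − 103 = 91.

Surplus = 91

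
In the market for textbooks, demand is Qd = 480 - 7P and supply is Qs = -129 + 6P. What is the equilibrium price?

P* = 609/13

Set Qd = Qs: 480 - 7P = -129 + 6P.
609 = 13P, so P* = 609/13.
Q* = 480 − 7(609/13) = 1977/13.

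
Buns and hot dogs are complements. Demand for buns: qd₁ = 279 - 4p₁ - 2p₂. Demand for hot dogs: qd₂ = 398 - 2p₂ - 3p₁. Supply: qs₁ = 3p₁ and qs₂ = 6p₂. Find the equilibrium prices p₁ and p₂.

p₁ = 28.72, p₂ = 38.98

Market 1: 279 - 4p₁ - 2p₂ = 3p₁ → 7p₁ + 2p₂ = 279.
Market 2: 8p₂ + 3p₁ = 398.
Eliminating p₂: 8×(1) − 2×(2) gives 50p₁ = 1436, so p₁ = 28.72.
Back-substitute into (2): p₂ = (398 − 3×28.72) / 8 = 38.98.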